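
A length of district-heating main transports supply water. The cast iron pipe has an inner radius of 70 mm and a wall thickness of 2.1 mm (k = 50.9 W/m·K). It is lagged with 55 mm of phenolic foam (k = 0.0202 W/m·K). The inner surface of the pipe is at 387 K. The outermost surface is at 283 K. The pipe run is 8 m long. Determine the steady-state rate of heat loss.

Per-layer cylindrical resistances, series-summed:
R_cast iron pipe wall = ln(72.1/70)/(2π×50.9×8) = 1.155×10^-5 K/W
R_phenolic foam = ln(127.1/72.1)/(2π×0.0202×8) = 0.5583 K/W
R_total = 0.5584 K/W
Q = ΔT/R_total = 104/0.5584

Q ≈ 186 W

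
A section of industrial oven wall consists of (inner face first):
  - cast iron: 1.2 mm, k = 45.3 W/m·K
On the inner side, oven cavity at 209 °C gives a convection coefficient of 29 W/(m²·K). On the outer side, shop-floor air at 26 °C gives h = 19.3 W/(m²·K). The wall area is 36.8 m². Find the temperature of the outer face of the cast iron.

T ≈ 136 °C

Series thermal resistances:
R_inner film = 1/(h_i·A) = 1/(29×36.8) = 9.37×10^-4 K/W
R_cast iron = L/(kA) = 0.0012/(45.3×36.8) = 7.198×10^-7 K/W
R_outer film = 1/(h_o·A) = 1/(19.3×36.8) = 0.001408 K/W
R_total = 0.002346 K/W;  Q = ΔT/R_total = 183/0.002346 = 78010 W
T_interface = T_inner − Q·ΣR(inner→interface) = 209 − 78000×9.378×10^-4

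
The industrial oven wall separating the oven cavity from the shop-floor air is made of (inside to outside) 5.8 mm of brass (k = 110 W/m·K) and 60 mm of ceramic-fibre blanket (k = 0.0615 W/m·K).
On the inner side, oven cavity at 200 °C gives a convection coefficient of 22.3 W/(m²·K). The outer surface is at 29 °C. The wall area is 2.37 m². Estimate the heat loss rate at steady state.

Model the wall as resistances in series:
R_inner film = 1/(h_i·A) = 1/(22.3×2.37) = 0.01892 K/W
R_brass = L/(kA) = 0.0058/(110×2.37) = 2.225×10^-5 K/W
R_ceramic-fibre blanket = L/(kA) = 0.06/(0.0615×2.37) = 0.4116 K/W
R_total = 0.4306 K/W
Q = ΔT / R_total = 171 / 0.4306

Q ≈ 397 W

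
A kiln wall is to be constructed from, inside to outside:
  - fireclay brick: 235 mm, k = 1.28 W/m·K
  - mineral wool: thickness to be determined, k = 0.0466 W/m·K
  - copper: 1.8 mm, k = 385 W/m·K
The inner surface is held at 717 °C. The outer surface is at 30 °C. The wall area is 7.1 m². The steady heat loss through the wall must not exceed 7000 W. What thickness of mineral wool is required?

Using the resistance-network approach (series):
R_fireclay brick = L/(kA) = 0.235/(1.28×7.1) = 0.02586 K/W
R_copper = L/(kA) = 0.0018/(385×7.1) = 6.585×10^-7 K/W
Sum of the known resistances R_other = 0.02586 K/W
Required total resistance R_tot = ΔT/Q_allow = 687/7000 = 0.09814 K/W
R_mineral wool = R_tot − R_other = 0.07228 K/W
L = R·k·A = 0.07228×0.0466×7.1

L ≈ 23.9 mm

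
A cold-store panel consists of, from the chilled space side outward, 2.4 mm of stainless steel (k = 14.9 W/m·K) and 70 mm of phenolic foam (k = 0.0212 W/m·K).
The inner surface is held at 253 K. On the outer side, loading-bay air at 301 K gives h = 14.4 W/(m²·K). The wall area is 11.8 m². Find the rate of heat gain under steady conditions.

Treating each layer as a thermal resistance in series:
R_stainless steel = L/(kA) = 0.0024/(14.9×11.8) = 1.365×10^-5 K/W
R_phenolic foam = L/(kA) = 0.07/(0.0212×11.8) = 0.2798 K/W
R_outer film = 1/(h_o·A) = 1/(14.4×11.8) = 0.005885 K/W
R_total = 0.2857 K/W
Q = ΔT / R_total = 48 / 0.2857

Q ≈ 168 W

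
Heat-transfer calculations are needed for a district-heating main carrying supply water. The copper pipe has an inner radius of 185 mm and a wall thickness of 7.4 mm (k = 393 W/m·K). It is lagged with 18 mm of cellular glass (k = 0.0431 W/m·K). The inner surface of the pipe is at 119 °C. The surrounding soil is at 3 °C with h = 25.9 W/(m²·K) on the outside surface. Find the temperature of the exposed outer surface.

Radial resistances (cylindrical: R_cond = ln(r_o/r_i)/(2πkL), R_conv = 1/(h·2πrL)):
R_copper pipe wall = ln(192.4/185)/(2π×393×1) = 1.588×10^-5 K/W
R_cellular glass = ln(210.4/192.4)/(2π×0.0431×1) = 0.3303 K/W
R_outer film = 1/(h_o·2πr_oL) = 1/(25.9×2π×0.2104×1) = 0.02921 K/W
R_total = 0.3595 K/W
Q = ΔT/R_total = 116/0.3595
Q = 323 W/m
T_interface = T_inner − Q·ΣR(inner→interface) = 119 − 323×0.3303

T ≈ 12.4 °C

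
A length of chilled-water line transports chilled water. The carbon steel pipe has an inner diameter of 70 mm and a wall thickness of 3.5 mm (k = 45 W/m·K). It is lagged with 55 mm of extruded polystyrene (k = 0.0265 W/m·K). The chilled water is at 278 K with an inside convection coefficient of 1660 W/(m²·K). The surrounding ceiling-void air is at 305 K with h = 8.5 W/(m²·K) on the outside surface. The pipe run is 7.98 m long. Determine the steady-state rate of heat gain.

Q ≈ 38.9 W

Treating each annulus and film as a series resistance:
R_inner film = 1/(h_i·2πr₁L) = 1/(1660×2π×0.035×7.98) = 3.433×10^-4 K/W
R_carbon steel pipe wall = ln(38.5/35)/(2π×45×7.98) = 4.224×10^-5 K/W
R_extruded polystyrene = ln(93.5/38.5)/(2π×0.0265×7.98) = 0.6678 K/W
R_outer film = 1/(h_o·2πr_oL) = 1/(8.5×2π×0.0935×7.98) = 0.02509 K/W
R_total = 0.6933 K/W
Q = ΔT/R_total = 27/0.6933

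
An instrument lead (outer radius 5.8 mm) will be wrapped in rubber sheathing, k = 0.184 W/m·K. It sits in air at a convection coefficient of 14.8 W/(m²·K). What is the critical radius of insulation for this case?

r_cr ≈ 12.4 mm

For a cylinder r_cr = k/h = 0.184/14.8
r_cr = 12.4 mm; since the bare radius (5.8 mm) is below r_cr, adding a thin layer of insulation will *increase* heat loss.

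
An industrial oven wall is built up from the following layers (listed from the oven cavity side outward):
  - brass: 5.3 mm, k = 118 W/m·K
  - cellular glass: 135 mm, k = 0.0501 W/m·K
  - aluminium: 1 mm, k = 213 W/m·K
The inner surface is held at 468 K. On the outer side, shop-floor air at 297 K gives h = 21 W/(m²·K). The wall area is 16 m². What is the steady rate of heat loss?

Q ≈ 998 W

Using the resistance-network approach (series):
R_brass = L/(kA) = 0.0053/(118×16) = 2.807×10^-6 K/W
R_cellular glass = L/(kA) = 0.135/(0.0501×16) = 0.1684 K/W
R_aluminium = L/(kA) = 0.001/(213×16) = 2.934×10^-7 K/W
R_outer film = 1/(h_o·A) = 1/(21×16) = 0.002976 K/W
R_total = 0.1714 K/W
Q = ΔT / R_total = 171 / 0.1714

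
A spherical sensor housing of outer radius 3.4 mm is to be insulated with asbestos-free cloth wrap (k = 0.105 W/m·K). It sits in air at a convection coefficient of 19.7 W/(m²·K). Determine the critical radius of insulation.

r_cr ≈ 10.7 mm

For a sphere r_cr = 2k/h = 2×0.105/19.7
r_cr = 10.7 mm; since the bare radius (3.4 mm) is below r_cr, adding a thin layer of insulation will *increase* heat loss.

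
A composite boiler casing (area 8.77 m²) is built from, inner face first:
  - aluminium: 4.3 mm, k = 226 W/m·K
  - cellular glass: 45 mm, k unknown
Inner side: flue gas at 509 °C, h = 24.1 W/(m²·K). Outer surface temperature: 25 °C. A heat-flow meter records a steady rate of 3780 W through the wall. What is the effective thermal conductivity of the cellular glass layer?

Model the wall as resistances in series:
R_inner film = 1/(h_i·A) = 1/(24.1×8.77) = 0.004731 K/W
R_aluminium = L/(kA) = 0.0043/(226×8.77) = 2.17×10^-6 K/W
Sum of known resistances R_other = 0.004734 K/W
Total R = ΔT/Q = 484/3780 = 0.128 K/W
R_cellular glass = R_total − R_other = 0.1233 K/W
k = L/(R·A) = 0.045/(0.1233×8.77)

k ≈ 0.0416 W/(m·K)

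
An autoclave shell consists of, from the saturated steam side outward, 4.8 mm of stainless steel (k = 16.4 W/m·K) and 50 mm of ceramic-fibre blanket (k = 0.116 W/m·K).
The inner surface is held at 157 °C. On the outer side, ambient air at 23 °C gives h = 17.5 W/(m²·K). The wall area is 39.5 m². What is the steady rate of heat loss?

Series thermal resistances:
R_stainless steel = L/(kA) = 0.0048/(16.4×39.5) = 7.41×10^-6 K/W
R_ceramic-fibre blanket = L/(kA) = 0.05/(0.116×39.5) = 0.01091 K/W
R_outer film = 1/(h_o·A) = 1/(17.5×39.5) = 0.001447 K/W
R_total = 0.01237 K/W
Q = ΔT / R_total = 134 / 0.01237

Q ≈ 10800 W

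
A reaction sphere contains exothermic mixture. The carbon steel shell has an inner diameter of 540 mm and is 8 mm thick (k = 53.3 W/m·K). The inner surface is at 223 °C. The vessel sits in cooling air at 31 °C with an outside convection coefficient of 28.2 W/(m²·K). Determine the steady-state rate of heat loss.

For a spherical shell R = (1/r₁ − 1/r₂)/(4πk); film R = 1/(h·4πr²). In series:
R_carbon steel shell = (1/0.27 − 1/0.278)/(4π×53.3) = 1.591×10^-4 K/W
R_outer film = 1/(h·4πr_o²) = 1/(28.2×4π×0.278²) = 0.03651 K/W
R_total = 0.03667 K/W
Q = ΔT/R_total = 192/0.03667

Q ≈ 5240 W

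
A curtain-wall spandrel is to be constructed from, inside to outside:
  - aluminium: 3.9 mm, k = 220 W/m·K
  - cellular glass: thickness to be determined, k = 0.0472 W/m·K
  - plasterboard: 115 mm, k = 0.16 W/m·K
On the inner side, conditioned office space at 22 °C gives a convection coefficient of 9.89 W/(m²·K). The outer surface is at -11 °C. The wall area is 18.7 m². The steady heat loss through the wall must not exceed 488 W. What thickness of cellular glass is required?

Using the resistance-network approach (series):
R_inner film = 1/(h_i·A) = 1/(9.89×18.7) = 0.005407 K/W
R_aluminium = L/(kA) = 0.0039/(220×18.7) = 9.48×10^-7 K/W
R_plasterboard = L/(kA) = 0.115/(0.16×18.7) = 0.03844 K/W
Sum of the known resistances R_other = 0.04384 K/W
Required total resistance R_tot = ΔT/Q_allow = 33/488 = 0.06762 K/W
R_cellular glass = R_tot − R_other = 0.02378 K/W
L = R·k·A = 0.02378×0.0472×18.7

L ≈ 21 mm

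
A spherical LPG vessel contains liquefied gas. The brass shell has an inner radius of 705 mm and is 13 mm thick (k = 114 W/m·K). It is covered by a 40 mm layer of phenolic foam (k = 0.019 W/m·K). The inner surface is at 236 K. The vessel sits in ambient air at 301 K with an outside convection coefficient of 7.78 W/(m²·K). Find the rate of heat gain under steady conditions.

Q ≈ 200 W

Radial (spherical) resistances in series:
R_brass shell = (1/0.705 − 1/0.718)/(4π×114) = 1.793×10^-5 K/W
R_phenolic foam = (1/0.718 − 1/0.758)/(4π×0.019) = 0.3078 K/W
R_outer film = 1/(h·4πr_o²) = 1/(7.78×4π×0.758²) = 0.0178 K/W
R_total = 0.3256 K/W
Q = ΔT/R_total = 65/0.3256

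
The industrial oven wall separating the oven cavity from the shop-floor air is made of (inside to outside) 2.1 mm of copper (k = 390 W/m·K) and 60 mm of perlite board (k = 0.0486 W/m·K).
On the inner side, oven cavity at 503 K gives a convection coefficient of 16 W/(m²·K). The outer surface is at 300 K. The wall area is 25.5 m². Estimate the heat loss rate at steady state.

Thermal resistances in series:
R_inner film = 1/(h_i·A) = 1/(16×25.5) = 0.002451 K/W
R_copper = L/(kA) = 0.0021/(390×25.5) = 2.112×10^-7 K/W
R_perlite board = L/(kA) = 0.06/(0.0486×25.5) = 0.04841 K/W
R_total = 0.05087 K/W
Q = ΔT / R_total = 203 / 0.05087

Q ≈ 3990 W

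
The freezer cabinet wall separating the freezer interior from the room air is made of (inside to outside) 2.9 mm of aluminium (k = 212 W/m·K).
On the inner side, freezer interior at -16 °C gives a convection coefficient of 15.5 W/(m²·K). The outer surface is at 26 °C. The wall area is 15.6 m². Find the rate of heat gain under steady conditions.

Q ≈ 10200 W

Treating each layer as a thermal resistance in series:
R_inner film = 1/(h_i·A) = 1/(15.5×15.6) = 0.004136 K/W
R_aluminium = L/(kA) = 0.0029/(212×15.6) = 8.769×10^-7 K/W
R_total = 0.004137 K/W
Q = ΔT / R_total = 42 / 0.004137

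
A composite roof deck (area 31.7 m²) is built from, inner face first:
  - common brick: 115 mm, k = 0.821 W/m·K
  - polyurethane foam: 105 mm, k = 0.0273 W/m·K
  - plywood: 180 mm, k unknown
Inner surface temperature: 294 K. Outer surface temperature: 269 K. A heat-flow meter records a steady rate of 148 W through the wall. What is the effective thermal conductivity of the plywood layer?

k ≈ 0.132 W/(m·K)

Thermal resistances in series:
R_common brick = L/(kA) = 0.115/(0.821×31.7) = 0.004419 K/W
R_polyurethane foam = L/(kA) = 0.105/(0.0273×31.7) = 0.1213 K/W
Sum of known resistances R_other = 0.1257 K/W
Total R = ΔT/Q = 25/148 = 0.1689 K/W
R_plywood = R_total − R_other = 0.04317 K/W
k = L/(R·A) = 0.18/(0.04317×31.7)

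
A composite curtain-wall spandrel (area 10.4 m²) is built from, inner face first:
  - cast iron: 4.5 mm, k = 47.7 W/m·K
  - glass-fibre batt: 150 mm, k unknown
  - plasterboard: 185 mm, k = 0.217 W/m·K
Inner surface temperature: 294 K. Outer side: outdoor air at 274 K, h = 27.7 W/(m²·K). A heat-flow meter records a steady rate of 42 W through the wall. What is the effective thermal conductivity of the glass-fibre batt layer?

k ≈ 0.0369 W/(m·K)

Thermal resistances in series:
R_cast iron = L/(kA) = 0.0045/(47.7×10.4) = 9.071×10^-6 K/W
R_plasterboard = L/(kA) = 0.185/(0.217×10.4) = 0.08197 K/W
R_outer film = 1/(h_o·A) = 1/(27.7×10.4) = 0.003471 K/W
Sum of known resistances R_other = 0.08545 K/W
Total R = ΔT/Q = 20/42 = 0.4762 K/W
R_glass-fibre batt = R_total − R_other = 0.3907 K/W
k = L/(R·A) = 0.15/(0.3907×10.4)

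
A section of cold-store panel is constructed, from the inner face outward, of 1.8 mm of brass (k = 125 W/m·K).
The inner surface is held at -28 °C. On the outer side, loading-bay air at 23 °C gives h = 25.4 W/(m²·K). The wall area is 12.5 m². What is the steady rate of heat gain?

Q ≈ 16200 W

Using the resistance-network approach (series):
R_brass = L/(kA) = 0.0018/(125×12.5) = 1.152×10^-6 K/W
R_outer film = 1/(h_o·A) = 1/(25.4×12.5) = 0.00315 K/W
R_total = 0.003151 K/W
Q = ΔT / R_total = 51 / 0.003151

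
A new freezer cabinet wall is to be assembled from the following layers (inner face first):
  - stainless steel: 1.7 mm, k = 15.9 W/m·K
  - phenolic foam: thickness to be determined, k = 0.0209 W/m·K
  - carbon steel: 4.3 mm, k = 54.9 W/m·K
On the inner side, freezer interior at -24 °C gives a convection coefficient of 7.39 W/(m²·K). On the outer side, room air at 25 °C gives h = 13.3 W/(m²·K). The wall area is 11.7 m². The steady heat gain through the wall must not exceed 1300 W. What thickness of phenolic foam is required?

Using the resistance-network approach (series):
R_inner film = 1/(h_i·A) = 1/(7.39×11.7) = 0.01157 K/W
R_stainless steel = L/(kA) = 0.0017/(15.9×11.7) = 9.138×10^-6 K/W
R_carbon steel = L/(kA) = 0.0043/(54.9×11.7) = 6.694×10^-6 K/W
R_outer film = 1/(h_o·A) = 1/(13.3×11.7) = 0.006426 K/W
Sum of the known resistances R_other = 0.01801 K/W
Required total resistance R_tot = ΔT/Q_allow = 49/1300 = 0.03769 K/W
R_phenolic foam = R_tot − R_other = 0.01968 K/W
L = R·k·A = 0.01968×0.0209×11.7

L ≈ 4.81 mm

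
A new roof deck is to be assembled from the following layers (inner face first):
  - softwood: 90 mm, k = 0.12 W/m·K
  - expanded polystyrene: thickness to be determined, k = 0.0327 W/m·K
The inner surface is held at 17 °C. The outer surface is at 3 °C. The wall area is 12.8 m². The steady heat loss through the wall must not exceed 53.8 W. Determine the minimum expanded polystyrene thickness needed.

Treating each layer as a thermal resistance in series:
R_softwood = L/(kA) = 0.09/(0.12×12.8) = 0.05859 K/W
Sum of the known resistances R_other = 0.05859 K/W
Required total resistance R_tot = ΔT/Q_allow = 14/53.8 = 0.2602 K/W
R_expanded polystyrene = R_tot − R_other = 0.2016 K/W
L = R·k·A = 0.2016×0.0327×12.8

L ≈ 84.4 mm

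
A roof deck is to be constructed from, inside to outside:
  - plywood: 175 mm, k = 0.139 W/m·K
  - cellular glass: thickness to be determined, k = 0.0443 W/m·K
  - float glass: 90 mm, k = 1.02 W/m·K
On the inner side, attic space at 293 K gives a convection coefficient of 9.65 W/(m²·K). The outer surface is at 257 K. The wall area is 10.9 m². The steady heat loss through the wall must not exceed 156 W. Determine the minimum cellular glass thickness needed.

L ≈ 47.2 mm

Using the resistance-network approach (series):
R_inner film = 1/(h_i·A) = 1/(9.65×10.9) = 0.009507 K/W
R_plywood = L/(kA) = 0.175/(0.139×10.9) = 0.1155 K/W
R_float glass = L/(kA) = 0.09/(1.02×10.9) = 0.008095 K/W
Sum of the known resistances R_other = 0.1331 K/W
Required total resistance R_tot = ΔT/Q_allow = 36/156 = 0.2308 K/W
R_cellular glass = R_tot − R_other = 0.09766 K/W
L = R·k·A = 0.09766×0.0443×10.9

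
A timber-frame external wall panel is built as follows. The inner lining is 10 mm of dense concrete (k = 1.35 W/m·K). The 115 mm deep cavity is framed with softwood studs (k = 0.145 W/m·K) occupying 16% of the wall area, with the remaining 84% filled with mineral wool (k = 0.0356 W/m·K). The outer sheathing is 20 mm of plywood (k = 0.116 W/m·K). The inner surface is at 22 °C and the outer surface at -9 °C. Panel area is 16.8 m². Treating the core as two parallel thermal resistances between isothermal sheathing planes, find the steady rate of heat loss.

Sheathing layers in series; stud and cavity paths in parallel between them.
R_inner = 0.01/(1.35×16.8) = 4.409×10^-4 K/W
R_stud  = 0.115/(0.145×0.16×16.8) = 0.2951 K/W
R_cav   = 0.115/(0.0356×0.84×16.8) = 0.2289 K/W
1/R_core = 1/R_stud + 1/R_cav → R_core = 0.1289 K/W
R_outer = 0.02/(0.116×16.8) = 0.01026 K/W
R_total = 0.1396 K/W
Q = ΔT/R_total = 31/0.1396

Q ≈ 222 W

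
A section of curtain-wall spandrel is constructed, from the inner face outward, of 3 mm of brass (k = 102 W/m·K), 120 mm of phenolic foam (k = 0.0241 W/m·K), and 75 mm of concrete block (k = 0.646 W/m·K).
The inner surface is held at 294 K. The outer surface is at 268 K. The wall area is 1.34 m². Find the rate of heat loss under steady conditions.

Q ≈ 6.84 W

Model the wall as resistances in series:
R_brass = L/(kA) = 0.003/(102×1.34) = 2.195×10^-5 K/W
R_phenolic foam = L/(kA) = 0.12/(0.0241×1.34) = 3.716 K/W
R_concrete block = L/(kA) = 0.075/(0.646×1.34) = 0.08664 K/W
R_total = 3.803 K/W
Q = ΔT / R_total = 26 / 3.803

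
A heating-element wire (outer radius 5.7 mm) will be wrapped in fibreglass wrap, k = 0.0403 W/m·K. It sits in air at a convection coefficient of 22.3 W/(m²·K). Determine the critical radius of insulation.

For a cylinder r_cr = k/h = 0.0403/22.3
r_cr = 1.81 mm; since the bare radius (5.7 mm) is above r_cr, any added insulation will reduce heat loss.

r_cr ≈ 1.81 mm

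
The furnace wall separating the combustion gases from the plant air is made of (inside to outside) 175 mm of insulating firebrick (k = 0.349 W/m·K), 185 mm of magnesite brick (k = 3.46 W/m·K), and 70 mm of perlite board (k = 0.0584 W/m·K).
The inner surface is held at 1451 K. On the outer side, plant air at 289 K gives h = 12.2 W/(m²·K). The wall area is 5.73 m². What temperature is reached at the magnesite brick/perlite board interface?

T ≈ 1100 K

Series thermal resistances:
R_insulating firebrick = L/(kA) = 0.175/(0.349×5.73) = 0.08751 K/W
R_magnesite brick = L/(kA) = 0.185/(3.46×5.73) = 0.009331 K/W
R_perlite board = L/(kA) = 0.07/(0.0584×5.73) = 0.2092 K/W
R_outer film = 1/(h_o·A) = 1/(12.2×5.73) = 0.0143 K/W
R_total = 0.3203 K/W;  Q = ΔT/R_total = 1162/0.3203 = 3627 W
T_interface = T_inner − Q·ΣR(inner→interface) = 1451 − 3630×0.09684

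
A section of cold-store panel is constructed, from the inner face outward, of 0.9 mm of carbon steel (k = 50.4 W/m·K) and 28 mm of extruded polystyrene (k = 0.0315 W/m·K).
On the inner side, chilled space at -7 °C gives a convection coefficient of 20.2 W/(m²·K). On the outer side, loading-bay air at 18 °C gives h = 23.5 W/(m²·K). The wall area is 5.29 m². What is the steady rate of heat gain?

Q ≈ 135 W

Thermal resistances in series:
R_inner film = 1/(h_i·A) = 1/(20.2×5.29) = 0.009358 K/W
R_carbon steel = L/(kA) = 0.0009/(50.4×5.29) = 3.376×10^-6 K/W
R_extruded polystyrene = L/(kA) = 0.028/(0.0315×5.29) = 0.168 K/W
R_outer film = 1/(h_o·A) = 1/(23.5×5.29) = 0.008044 K/W
R_total = 0.1854 K/W
Q = ΔT / R_total = 25 / 0.1854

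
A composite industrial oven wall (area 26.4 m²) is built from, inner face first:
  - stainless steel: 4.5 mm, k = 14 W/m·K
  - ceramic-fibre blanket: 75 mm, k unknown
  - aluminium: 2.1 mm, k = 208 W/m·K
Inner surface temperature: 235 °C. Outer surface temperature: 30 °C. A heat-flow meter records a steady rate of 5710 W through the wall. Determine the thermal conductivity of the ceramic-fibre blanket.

k ≈ 0.0792 W/(m·K)

Using the resistance-network approach (series):
R_stainless steel = L/(kA) = 0.0045/(14×26.4) = 1.218×10^-5 K/W
R_aluminium = L/(kA) = 0.0021/(208×26.4) = 3.824×10^-7 K/W
Sum of known resistances R_other = 1.256×10^-5 K/W
Total R = ΔT/Q = 205/5710 = 0.0359 K/W
R_ceramic-fibre blanket = R_total − R_other = 0.03589 K/W
k = L/(R·A) = 0.075/(0.03589×26.4)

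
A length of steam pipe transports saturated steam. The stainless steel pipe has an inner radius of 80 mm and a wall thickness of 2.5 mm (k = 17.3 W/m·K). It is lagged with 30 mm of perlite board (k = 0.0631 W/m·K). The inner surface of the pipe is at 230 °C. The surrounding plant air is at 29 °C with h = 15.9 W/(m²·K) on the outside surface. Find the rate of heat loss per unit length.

Per-layer cylindrical resistances, series-summed:
R_stainless steel pipe wall = ln(82.5/80)/(2π×17.3×1) = 2.831×10^-4 K/W
R_perlite board = ln(112.5/82.5)/(2π×0.0631×1) = 0.7823 K/W
R_outer film = 1/(h_o·2πr_oL) = 1/(15.9×2π×0.1125×1) = 0.08898 K/W
R_total = 0.8716 K/W
Q = ΔT/R_total = 201/0.8716

q′ ≈ 231 W/m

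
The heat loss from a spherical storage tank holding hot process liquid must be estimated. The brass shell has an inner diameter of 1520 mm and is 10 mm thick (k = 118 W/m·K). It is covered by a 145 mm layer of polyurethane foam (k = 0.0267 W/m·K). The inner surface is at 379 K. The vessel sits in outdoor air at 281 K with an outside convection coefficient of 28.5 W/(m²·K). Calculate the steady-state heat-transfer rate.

Q ≈ 159 W

Spherical conduction: R = (1/r_in − 1/r_out)/(4πk) per layer; series-sum.
R_brass shell = (1/0.76 − 1/0.77)/(4π×118) = 1.152×10^-5 K/W
R_polyurethane foam = (1/0.77 − 1/0.915)/(4π×0.0267) = 0.6134 K/W
R_outer film = 1/(h·4πr_o²) = 1/(28.5×4π×0.915²) = 0.003335 K/W
R_total = 0.6167 K/W
Q = ΔT/R_total = 98/0.6167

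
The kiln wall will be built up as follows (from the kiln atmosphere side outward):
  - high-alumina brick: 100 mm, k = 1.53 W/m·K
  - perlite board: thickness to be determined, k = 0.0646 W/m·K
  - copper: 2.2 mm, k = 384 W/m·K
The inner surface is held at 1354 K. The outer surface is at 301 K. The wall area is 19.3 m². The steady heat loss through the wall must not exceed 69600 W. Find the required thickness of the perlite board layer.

L ≈ 14.6 mm

Series thermal resistances:
R_high-alumina brick = L/(kA) = 0.1/(1.53×19.3) = 0.003387 K/W
R_copper = L/(kA) = 0.0022/(384×19.3) = 2.968×10^-7 K/W
Sum of the known resistances R_other = 0.003387 K/W
Required total resistance R_tot = ΔT/Q_allow = 1053/69600 = 0.01513 K/W
R_perlite board = R_tot − R_other = 0.01174 K/W
L = R·k·A = 0.01174×0.0646×19.3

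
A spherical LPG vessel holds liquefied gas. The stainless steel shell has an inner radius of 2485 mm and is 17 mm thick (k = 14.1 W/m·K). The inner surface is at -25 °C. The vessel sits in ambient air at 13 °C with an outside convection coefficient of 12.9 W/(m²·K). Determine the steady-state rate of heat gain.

Spherical conduction: R = (1/r_in − 1/r_out)/(4πk) per layer; series-sum.
R_stainless steel shell = (1/2.485 − 1/2.502)/(4π×14.1) = 1.543×10^-5 K/W
R_outer film = 1/(h·4πr_o²) = 1/(12.9×4π×2.502²) = 9.854×10^-4 K/W
R_total = 0.001001 K/W
Q = ΔT/R_total = 38/0.001001

Q ≈ 38000 W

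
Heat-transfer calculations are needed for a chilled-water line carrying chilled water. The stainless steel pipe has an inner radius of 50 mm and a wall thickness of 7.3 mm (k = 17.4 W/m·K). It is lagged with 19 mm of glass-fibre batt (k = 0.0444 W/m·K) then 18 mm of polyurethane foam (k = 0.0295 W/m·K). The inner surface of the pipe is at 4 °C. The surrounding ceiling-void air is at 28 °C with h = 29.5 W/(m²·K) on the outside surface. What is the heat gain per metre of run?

Per-layer cylindrical resistances, series-summed:
R_stainless steel pipe wall = ln(57.3/50)/(2π×17.4×1) = 0.001247 K/W
R_glass-fibre batt = ln(76.3/57.3)/(2π×0.0444×1) = 1.027 K/W
R_polyurethane foam = ln(94.3/76.3)/(2π×0.0295×1) = 1.143 K/W
R_outer film = 1/(h_o·2πr_oL) = 1/(29.5×2π×0.0943×1) = 0.05721 K/W
R_total = 2.228 K/W
Q = ΔT/R_total = 24/2.228

q′ ≈ 10.8 W/m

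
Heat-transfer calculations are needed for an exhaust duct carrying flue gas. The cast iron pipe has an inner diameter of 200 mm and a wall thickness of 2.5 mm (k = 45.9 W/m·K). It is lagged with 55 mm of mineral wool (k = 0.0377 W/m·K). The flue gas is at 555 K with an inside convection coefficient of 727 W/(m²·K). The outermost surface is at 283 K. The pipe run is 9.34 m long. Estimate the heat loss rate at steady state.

Per-layer cylindrical resistances, series-summed:
R_inner film = 1/(h_i·2πr₁L) = 1/(727×2π×0.1×9.34) = 2.344×10^-4 K/W
R_cast iron pipe wall = ln(102.5/100)/(2π×45.9×9.34) = 9.167×10^-6 K/W
R_mineral wool = ln(157.5/102.5)/(2π×0.0377×9.34) = 0.1942 K/W
R_total = 0.1944 K/W
Q = ΔT/R_total = 272/0.1944

Q ≈ 1400 W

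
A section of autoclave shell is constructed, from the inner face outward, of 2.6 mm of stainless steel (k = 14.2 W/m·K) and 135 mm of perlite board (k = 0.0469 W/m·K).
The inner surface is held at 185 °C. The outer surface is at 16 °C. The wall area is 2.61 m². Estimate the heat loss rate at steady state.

Q ≈ 153 W

Treating each layer as a thermal resistance in series:
R_stainless steel = L/(kA) = 0.0026/(14.2×2.61) = 7.015×10^-5 K/W
R_perlite board = L/(kA) = 0.135/(0.0469×2.61) = 1.103 K/W
R_total = 1.103 K/W
Q = ΔT / R_total = 169 / 1.103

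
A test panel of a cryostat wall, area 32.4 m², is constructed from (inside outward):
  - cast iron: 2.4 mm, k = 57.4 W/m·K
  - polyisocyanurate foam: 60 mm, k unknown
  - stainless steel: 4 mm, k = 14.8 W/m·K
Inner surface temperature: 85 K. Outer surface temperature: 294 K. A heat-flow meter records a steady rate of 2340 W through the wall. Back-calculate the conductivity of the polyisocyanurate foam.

k ≈ 0.0207 W/(m·K)

Thermal resistances in series:
R_cast iron = L/(kA) = 0.0024/(57.4×32.4) = 1.29×10^-6 K/W
R_stainless steel = L/(kA) = 0.004/(14.8×32.4) = 8.342×10^-6 K/W
Sum of known resistances R_other = 9.632×10^-6 K/W
Total R = ΔT/Q = 209/2340 = 0.08932 K/W
R_polyisocyanurate foam = R_total − R_other = 0.08931 K/W
k = L/(R·A) = 0.06/(0.08931×32.4)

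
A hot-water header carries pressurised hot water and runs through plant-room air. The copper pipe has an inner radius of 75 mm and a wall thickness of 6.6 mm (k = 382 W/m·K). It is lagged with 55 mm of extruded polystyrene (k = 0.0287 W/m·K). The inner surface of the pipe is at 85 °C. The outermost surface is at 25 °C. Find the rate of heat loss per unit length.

Per-layer cylindrical resistances, series-summed:
R_copper pipe wall = ln(81.6/75)/(2π×382×1) = 3.514×10^-5 K/W
R_extruded polystyrene = ln(136.6/81.6)/(2π×0.0287×1) = 2.857 K/W
R_total = 2.857 K/W
Q = ΔT/R_total = 60/2.857

q′ ≈ 21 W/m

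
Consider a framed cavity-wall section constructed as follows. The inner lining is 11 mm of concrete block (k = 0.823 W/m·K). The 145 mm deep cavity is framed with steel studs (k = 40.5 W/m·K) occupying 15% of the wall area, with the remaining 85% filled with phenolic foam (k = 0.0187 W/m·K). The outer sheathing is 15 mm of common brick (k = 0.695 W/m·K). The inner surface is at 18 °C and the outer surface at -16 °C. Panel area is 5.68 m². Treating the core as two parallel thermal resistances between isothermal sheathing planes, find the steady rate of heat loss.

Sheathing layers in series; stud and cavity paths in parallel between them.
R_inner = 0.011/(0.823×5.68) = 0.002353 K/W
R_stud  = 0.145/(40.5×0.15×5.68) = 0.004202 K/W
R_cav   = 0.145/(0.0187×0.85×5.68) = 1.606 K/W
1/R_core = 1/R_stud + 1/R_cav → R_core = 0.004191 K/W
R_outer = 0.015/(0.695×5.68) = 0.0038 K/W
R_total = 0.01034 K/W
Q = ΔT/R_total = 34/0.01034

Q ≈ 3290 W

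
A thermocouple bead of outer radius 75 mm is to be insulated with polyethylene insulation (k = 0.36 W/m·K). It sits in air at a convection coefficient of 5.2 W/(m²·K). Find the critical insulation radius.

For a sphere r_cr = 2k/h = 2×0.36/5.2
r_cr = 138 mm; since the bare radius (75 mm) is below r_cr, adding a thin layer of insulation will *increase* heat loss.

r_cr ≈ 138 mm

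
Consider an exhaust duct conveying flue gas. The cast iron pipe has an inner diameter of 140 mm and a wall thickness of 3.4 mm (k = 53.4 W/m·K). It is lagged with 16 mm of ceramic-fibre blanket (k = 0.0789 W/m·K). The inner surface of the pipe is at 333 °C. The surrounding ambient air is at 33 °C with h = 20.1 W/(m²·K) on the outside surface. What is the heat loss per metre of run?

For a radial system each layer contributes R = ln(r_out/r_in)/(2πkL); films add R = 1/(hA).
R_cast iron pipe wall = ln(73.4/70)/(2π×53.4×1) = 1.414×10^-4 K/W
R_ceramic-fibre blanket = ln(89.4/73.4)/(2π×0.0789×1) = 0.3978 K/W
R_outer film = 1/(h_o·2πr_oL) = 1/(20.1×2π×0.0894×1) = 0.08857 K/W
R_total = 0.4865 K/W
Q = ΔT/R_total = 300/0.4865

q′ ≈ 617 W/m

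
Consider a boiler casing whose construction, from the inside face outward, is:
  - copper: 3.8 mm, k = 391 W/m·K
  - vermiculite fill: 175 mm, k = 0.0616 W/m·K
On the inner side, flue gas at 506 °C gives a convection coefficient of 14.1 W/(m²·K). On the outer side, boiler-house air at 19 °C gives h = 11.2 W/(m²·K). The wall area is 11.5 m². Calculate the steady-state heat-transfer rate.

Q ≈ 1870 W

Using the resistance-network approach (series):
R_inner film = 1/(h_i·A) = 1/(14.1×11.5) = 0.006167 K/W
R_copper = L/(kA) = 0.0038/(391×11.5) = 8.451×10^-7 K/W
R_vermiculite fill = L/(kA) = 0.175/(0.0616×11.5) = 0.247 K/W
R_outer film = 1/(h_o·A) = 1/(11.2×11.5) = 0.007764 K/W
R_total = 0.261 K/W
Q = ΔT / R_total = 487 / 0.261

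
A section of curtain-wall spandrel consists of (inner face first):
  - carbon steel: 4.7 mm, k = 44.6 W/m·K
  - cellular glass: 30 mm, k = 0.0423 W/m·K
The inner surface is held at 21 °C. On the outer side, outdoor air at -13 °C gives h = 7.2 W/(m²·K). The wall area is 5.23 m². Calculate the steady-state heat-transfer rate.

Q ≈ 210 W

Using the resistance-network approach (series):
R_carbon steel = L/(kA) = 0.0047/(44.6×5.23) = 2.015×10^-5 K/W
R_cellular glass = L/(kA) = 0.03/(0.0423×5.23) = 0.1356 K/W
R_outer film = 1/(h_o·A) = 1/(7.2×5.23) = 0.02656 K/W
R_total = 0.1622 K/W
Q = ΔT / R_total = 34 / 0.1622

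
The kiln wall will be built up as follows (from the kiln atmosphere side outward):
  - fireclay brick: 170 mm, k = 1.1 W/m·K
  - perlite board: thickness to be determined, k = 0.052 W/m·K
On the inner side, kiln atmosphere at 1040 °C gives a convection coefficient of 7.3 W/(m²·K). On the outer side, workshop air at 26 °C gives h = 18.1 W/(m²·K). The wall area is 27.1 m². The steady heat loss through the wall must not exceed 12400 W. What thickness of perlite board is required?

Thermal resistances in series:
R_inner film = 1/(h_i·A) = 1/(7.3×27.1) = 0.005055 K/W
R_fireclay brick = L/(kA) = 0.17/(1.1×27.1) = 0.005703 K/W
R_outer film = 1/(h_o·A) = 1/(18.1×27.1) = 0.002039 K/W
Sum of the known resistances R_other = 0.0128 K/W
Required total resistance R_tot = ΔT/Q_allow = 1014/12400 = 0.08177 K/W
R_perlite board = R_tot − R_other = 0.06898 K/W
L = R·k·A = 0.06898×0.052×27.1

L ≈ 97.2 mm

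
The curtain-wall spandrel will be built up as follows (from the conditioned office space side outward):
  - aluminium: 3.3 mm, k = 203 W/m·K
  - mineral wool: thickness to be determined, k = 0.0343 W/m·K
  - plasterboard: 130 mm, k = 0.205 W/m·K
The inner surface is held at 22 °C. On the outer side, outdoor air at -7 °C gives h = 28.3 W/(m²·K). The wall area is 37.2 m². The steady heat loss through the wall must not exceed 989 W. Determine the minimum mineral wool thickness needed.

L ≈ 14.5 mm

Using the resistance-network approach (series):
R_aluminium = L/(kA) = 0.0033/(203×37.2) = 4.37×10^-7 K/W
R_plasterboard = L/(kA) = 0.13/(0.205×37.2) = 0.01705 K/W
R_outer film = 1/(h_o·A) = 1/(28.3×37.2) = 9.499×10^-4 K/W
Sum of the known resistances R_other = 0.018 K/W
Required total resistance R_tot = ΔT/Q_allow = 29/989 = 0.02932 K/W
R_mineral wool = R_tot − R_other = 0.01133 K/W
L = R·k·A = 0.01133×0.0343×37.2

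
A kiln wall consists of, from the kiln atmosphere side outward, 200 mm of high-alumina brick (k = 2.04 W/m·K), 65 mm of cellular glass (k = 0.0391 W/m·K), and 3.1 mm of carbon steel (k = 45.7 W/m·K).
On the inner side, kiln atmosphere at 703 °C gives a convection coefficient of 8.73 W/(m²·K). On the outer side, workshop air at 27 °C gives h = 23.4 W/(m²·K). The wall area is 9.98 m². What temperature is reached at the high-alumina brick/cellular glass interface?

Model the wall as resistances in series:
R_inner film = 1/(h_i·A) = 1/(8.73×9.98) = 0.01148 K/W
R_high-alumina brick = L/(kA) = 0.2/(2.04×9.98) = 0.009824 K/W
R_cellular glass = L/(kA) = 0.065/(0.0391×9.98) = 0.1666 K/W
R_carbon steel = L/(kA) = 0.0031/(45.7×9.98) = 6.797×10^-6 K/W
R_outer film = 1/(h_o·A) = 1/(23.4×9.98) = 0.004282 K/W
R_total = 0.1922 K/W;  Q = ΔT/R_total = 676/0.1922 = 3518 W
T_interface = T_inner − Q·ΣR(inner→interface) = 703 − 3520×0.0213

T ≈ 628 °C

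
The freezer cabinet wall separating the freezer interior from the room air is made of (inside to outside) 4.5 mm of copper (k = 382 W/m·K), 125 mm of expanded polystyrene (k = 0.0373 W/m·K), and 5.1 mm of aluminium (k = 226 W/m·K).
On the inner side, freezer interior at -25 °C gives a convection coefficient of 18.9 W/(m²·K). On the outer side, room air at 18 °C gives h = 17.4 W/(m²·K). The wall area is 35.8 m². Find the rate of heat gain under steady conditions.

Series thermal resistances:
R_inner film = 1/(h_i·A) = 1/(18.9×35.8) = 0.001478 K/W
R_copper = L/(kA) = 0.0045/(382×35.8) = 3.291×10^-7 K/W
R_expanded polystyrene = L/(kA) = 0.125/(0.0373×35.8) = 0.09361 K/W
R_aluminium = L/(kA) = 0.0051/(226×35.8) = 6.303×10^-7 K/W
R_outer film = 1/(h_o·A) = 1/(17.4×35.8) = 0.001605 K/W
R_total = 0.09669 K/W
Q = ΔT / R_total = 43 / 0.09669

Q ≈ 445 W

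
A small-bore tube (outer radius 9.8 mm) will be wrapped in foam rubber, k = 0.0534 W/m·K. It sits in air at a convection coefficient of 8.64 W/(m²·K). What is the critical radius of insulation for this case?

For a cylinder r_cr = k/h = 0.0534/8.64
r_cr = 6.18 mm; since the bare radius (9.8 mm) is above r_cr, any added insulation will reduce heat loss.

r_cr ≈ 6.18 mm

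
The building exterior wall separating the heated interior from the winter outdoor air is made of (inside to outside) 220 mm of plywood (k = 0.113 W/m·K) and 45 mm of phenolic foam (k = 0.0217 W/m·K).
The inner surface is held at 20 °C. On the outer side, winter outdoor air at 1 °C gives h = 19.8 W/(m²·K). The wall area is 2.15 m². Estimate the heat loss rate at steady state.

Q ≈ 10 W

Using the resistance-network approach (series):
R_plywood = L/(kA) = 0.22/(0.113×2.15) = 0.9055 K/W
R_phenolic foam = L/(kA) = 0.045/(0.0217×2.15) = 0.9645 K/W
R_outer film = 1/(h_o·A) = 1/(19.8×2.15) = 0.02349 K/W
R_total = 1.894 K/W
Q = ΔT / R_total = 19 / 1.894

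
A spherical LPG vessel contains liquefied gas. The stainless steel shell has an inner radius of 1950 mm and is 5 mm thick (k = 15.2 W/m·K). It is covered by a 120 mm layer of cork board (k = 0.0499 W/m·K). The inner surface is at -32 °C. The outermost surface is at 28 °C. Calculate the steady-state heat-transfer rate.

Spherical conduction: R = (1/r_in − 1/r_out)/(4πk) per layer; series-sum.
R_stainless steel shell = (1/1.95 − 1/1.955)/(4π×15.2) = 6.866×10^-6 K/W
R_cork board = (1/1.955 − 1/2.075)/(4π×0.0499) = 0.04717 K/W
R_total = 0.04718 K/W
Q = ΔT/R_total = 60/0.04718

Q ≈ 1270 W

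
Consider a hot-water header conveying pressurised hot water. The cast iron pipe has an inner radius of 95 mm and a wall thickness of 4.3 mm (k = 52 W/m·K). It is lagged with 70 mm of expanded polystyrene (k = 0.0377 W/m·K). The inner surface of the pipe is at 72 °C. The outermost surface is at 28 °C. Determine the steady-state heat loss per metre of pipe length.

Cylindrical conduction, so R = ln(r₂/r₁)/(2πkL) per layer, in series:
R_cast iron pipe wall = ln(99.3/95)/(2π×52×1) = 1.355×10^-4 K/W
R_expanded polystyrene = ln(169.3/99.3)/(2π×0.0377×1) = 2.252 K/W
R_total = 2.252 K/W
Q = ΔT/R_total = 44/2.252

q′ ≈ 19.5 W/m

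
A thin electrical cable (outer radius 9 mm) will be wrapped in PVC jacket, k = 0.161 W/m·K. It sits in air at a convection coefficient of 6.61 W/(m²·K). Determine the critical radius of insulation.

r_cr ≈ 24.4 mm

For a cylinder r_cr = k/h = 0.161/6.61
r_cr = 24.4 mm; since the bare radius (9 mm) is below r_cr, adding a thin layer of insulation will *increase* heat loss.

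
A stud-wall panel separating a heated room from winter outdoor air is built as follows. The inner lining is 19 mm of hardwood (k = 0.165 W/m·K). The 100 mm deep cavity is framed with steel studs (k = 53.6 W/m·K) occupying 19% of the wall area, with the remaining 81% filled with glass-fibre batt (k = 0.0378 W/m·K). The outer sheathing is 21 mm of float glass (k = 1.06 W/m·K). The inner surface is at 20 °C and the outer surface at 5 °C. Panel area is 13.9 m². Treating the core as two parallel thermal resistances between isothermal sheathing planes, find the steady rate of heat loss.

Sheathing layers in series; stud and cavity paths in parallel between them.
R_inner = 0.019/(0.165×13.9) = 0.008284 K/W
R_stud  = 0.1/(53.6×0.19×13.9) = 7.064×10^-4 K/W
R_cav   = 0.1/(0.0378×0.81×13.9) = 0.235 K/W
1/R_core = 1/R_stud + 1/R_cav → R_core = 7.043×10^-4 K/W
R_outer = 0.021/(1.06×13.9) = 0.001425 K/W
R_total = 0.01041 K/W
Q = ΔT/R_total = 15/0.01041

Q ≈ 1440 W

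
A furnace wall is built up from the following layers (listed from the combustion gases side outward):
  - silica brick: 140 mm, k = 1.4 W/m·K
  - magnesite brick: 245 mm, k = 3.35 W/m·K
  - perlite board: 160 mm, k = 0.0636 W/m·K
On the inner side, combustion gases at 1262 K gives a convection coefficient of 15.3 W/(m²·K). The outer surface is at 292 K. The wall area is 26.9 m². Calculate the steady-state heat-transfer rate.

Q ≈ 9470 W

Thermal resistances in series:
R_inner film = 1/(h_i·A) = 1/(15.3×26.9) = 0.00243 K/W
R_silica brick = L/(kA) = 0.14/(1.4×26.9) = 0.003717 K/W
R_magnesite brick = L/(kA) = 0.245/(3.35×26.9) = 0.002719 K/W
R_perlite board = L/(kA) = 0.16/(0.0636×26.9) = 0.09352 K/W
R_total = 0.1024 K/W
Q = ΔT / R_total = 970 / 0.1024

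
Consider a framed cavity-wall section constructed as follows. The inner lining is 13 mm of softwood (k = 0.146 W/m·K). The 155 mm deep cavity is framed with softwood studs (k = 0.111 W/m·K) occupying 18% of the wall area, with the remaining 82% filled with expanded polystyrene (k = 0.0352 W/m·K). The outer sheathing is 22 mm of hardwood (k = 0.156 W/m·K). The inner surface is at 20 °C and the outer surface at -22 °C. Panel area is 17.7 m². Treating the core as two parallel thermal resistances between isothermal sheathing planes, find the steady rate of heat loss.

Q ≈ 218 W

Sheathing layers in series; stud and cavity paths in parallel between them.
R_inner = 0.013/(0.146×17.7) = 0.005031 K/W
R_stud  = 0.155/(0.111×0.18×17.7) = 0.4383 K/W
R_cav   = 0.155/(0.0352×0.82×17.7) = 0.3034 K/W
1/R_core = 1/R_stud + 1/R_cav → R_core = 0.1793 K/W
R_outer = 0.022/(0.156×17.7) = 0.007968 K/W
R_total = 0.1923 K/W
Q = ΔT/R_total = 42/0.1923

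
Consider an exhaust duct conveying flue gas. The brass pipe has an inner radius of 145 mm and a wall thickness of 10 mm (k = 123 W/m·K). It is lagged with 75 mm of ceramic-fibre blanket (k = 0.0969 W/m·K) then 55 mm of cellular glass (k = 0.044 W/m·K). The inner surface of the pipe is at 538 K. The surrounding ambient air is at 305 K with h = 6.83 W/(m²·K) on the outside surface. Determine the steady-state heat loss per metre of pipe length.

q′ ≈ 155 W/m

Radial resistances (cylindrical: R_cond = ln(r_o/r_i)/(2πkL), R_conv = 1/(h·2πrL)):
R_brass pipe wall = ln(155/145)/(2π×123×1) = 8.629×10^-5 K/W
R_ceramic-fibre blanket = ln(230/155)/(2π×0.0969×1) = 0.6482 K/W
R_cellular glass = ln(285/230)/(2π×0.044×1) = 0.7756 K/W
R_outer film = 1/(h_o·2πr_oL) = 1/(6.83×2π×0.285×1) = 0.08176 K/W
R_total = 1.506 K/W
Q = ΔT/R_total = 233/1.506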